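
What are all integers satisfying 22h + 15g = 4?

Step 1: Compute gcd(22, 15) = 1.
Since 1 divides 4, solutions exist.

Step 2: Find a particular solution using extended Euclidean algorithm.
We get h₀ = -8, g₀ = 12.
Check: 22*-8 + 15*12 = 4 = 4 ✓

Step 3: Write the general solution.
h = -8 + (15/1)t = -8 + 15t
g = 12 - (22/1)t = 12 - 22t
for any integer t.

h = -8 + 15t, g = 12 - 22t for integer t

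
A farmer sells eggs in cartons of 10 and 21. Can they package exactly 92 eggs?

We need non-negative a, b with 10a + 21b = 92.
gcd(10, 21) = 1 divides 92.
Try a = 5: 21b = 92 - 50 = 42, so b = 2.
One way: 5 cartons of 10 and 2 cartons of 21.

Yes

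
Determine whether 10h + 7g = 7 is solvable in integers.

Step 1: Compute gcd(10, 7).
gcd(10, 7) = 1

Step 2: Check divisibility.
Does 1 divide 7? 7 = 1 x 7, so yes.

By the theorem on linear Diophantine equations, 10h + 7g = 7 has integer solutions if and only if gcd(10, 7) divides 7. Since 1 | 7, solutions exist.

Yes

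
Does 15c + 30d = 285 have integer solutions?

Step 1: Compute gcd(15, 30).
gcd(15, 30) = 15

Step 2: Check divisibility.
Does 15 divide 285? 285 = 15 x 19, so yes.

By the theorem on linear Diophantine equations, 15c + 30d = 285 has integer solutions if and only if gcd(15, 30) divides 285. Since 15 | 285, solutions exist.

Yes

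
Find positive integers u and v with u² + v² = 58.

We need to find integers u, v > 0 such that u² + v² = 58.
Trying u = 3: v² = 58 - 3² = 58 - 9 = 49
v = 7
Check: 3² + 7² = 9 + 49 = 58 ✓

58 = 3² + 7²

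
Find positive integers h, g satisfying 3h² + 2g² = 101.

Try small values of h and check whether (101 - 3h²)/2 is a perfect square.
h = 1: 3·1² = 3, so 2g² = 101 - 3 = 98, giving g² = 49, g = 7.
Check: 3·1² + 2·7² = 3 + 98 = 101 ✓

h = 1, g = 7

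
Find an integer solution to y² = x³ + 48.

Try small integer x values and check whether x³ + 48 is a perfect square.
x = 1: x³ + 48 = 1³ + 48 = 1 + 48 = 49
Is 49 a perfect square? 7² = 49 ✓
So (x, y) = (1, 7) is a solution.

x = 1, y = 7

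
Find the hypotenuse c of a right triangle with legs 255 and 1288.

c² = a² + b² = 255² + 1288² = 65025 + 1658944 = 1723969
c = sqrt(1723969) = 1313

1313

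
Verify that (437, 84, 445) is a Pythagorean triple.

Compute a² + b² = 437² + 84² = 190969 + 7056 = 198025
Compute c² = 445² = 198025
Since 198025 = 198025, confirmed.

Yes, it is a Pythagorean triple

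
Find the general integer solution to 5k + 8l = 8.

Step 1: Compute gcd(5, 8) = 1.
Since 1 divides 8, solutions exist.

Step 2: Find a particular solution using extended Euclidean algorithm.
We get k₀ = -24, l₀ = 16.
Check: 5*-24 + 8*16 = 8 = 8 ✓

Step 3: Write the general solution.
k = -24 + (8/1)t = -24 + 8t
l = 16 - (5/1)t = 16 - 5t
for any integer t.

k = -24 + 8t, l = 16 - 5t for integer t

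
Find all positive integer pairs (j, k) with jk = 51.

The positive divisors of 51 are: 1, 3, 17, 51.
Each divisor d gives the pair (d, 51/d):
(1, 51), (3, 17), (17, 3), (51, 1)

(1, 51), (3, 17), (17, 3), (51, 1)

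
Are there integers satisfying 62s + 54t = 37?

Step 1: Compute gcd(62, 54).
gcd(62, 54) = 2

Step 2: Check divisibility.
Does 2 divide 37? 37 = 2 x 18 + 1, so no.

By the theorem on linear Diophantine equations, 62s + 54t = 37 has integer solutions if and only if gcd(62, 54) divides 37. Since 2 does not divide 37, no solutions exist.

No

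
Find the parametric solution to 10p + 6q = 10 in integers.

Step 1: Compute gcd(10, 6) = 2.
Since 2 divides 10, solutions exist.

Step 2: Find a particular solution using extended Euclidean algorithm.
We get p₀ = -5, q₀ = 10.
Check: 10*-5 + 6*10 = 10 = 10 ✓

Step 3: Write the general solution.
p = -5 + (6/2)t = -5 + 3t
q = 10 - (10/2)t = 10 - 5t
for any integer t.

p = -5 + 3t, q = 10 - 5t for integer t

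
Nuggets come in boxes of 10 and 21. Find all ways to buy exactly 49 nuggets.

We need non-negative integers (x, y) with 10x + 21y = 49.
For each x in 0..4, check if 49 - 10x is a non-negative multiple of 21.
No x yields an integer y ≥ 0.

No solution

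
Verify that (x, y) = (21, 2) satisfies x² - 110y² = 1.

Compute x² = 21² = 441
Compute 110y² = 110·2² = 110·4 = 440
x² - 110y² = 441 - 440 = 1
Since this equals 1, (21, 2) is a solution.

Yes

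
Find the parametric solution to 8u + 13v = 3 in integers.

Step 1: Compute gcd(8, 13) = 1.
Since 1 divides 3, solutions exist.

Step 2: Find a particular solution using extended Euclidean algorithm.
We get u₀ = 15, v₀ = -9.
Check: 8*15 + 13*-9 = 3 = 3 ✓

Step 3: Write the general solution.
u = 15 + (13/1)t = 15 + 13t
v = -9 - (8/1)t = -9 - 8t
for any integer t.

u = 15 + 13t, v = -9 - 8t for integer t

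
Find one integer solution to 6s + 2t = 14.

Step 1: Check solvability.
gcd(6, 2) = 2
Since 2 divides 14, solutions exist.

Step 2: Apply extended Euclidean algorithm to find gcd.
We find integers such that 6*x0 + 2*y0 = 2

Step 3: Scale the particular solution.
Multiply by 14/2 = 7:
s = 0, t = 7

Step 4: Verify.
6*(0) + 2*(7) = 14 = 14 ✓

s = 0, t = 7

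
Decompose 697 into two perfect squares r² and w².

We need to find integers r, w > 0 such that r² + w² = 697.
Trying r = 11: w² = 697 - 11² = 697 - 121 = 576
w = 24
Check: 11² + 24² = 121 + 576 = 697 ✓

697 = 11² + 24²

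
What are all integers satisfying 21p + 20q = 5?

Step 1: Compute gcd(21, 20) = 1.
Since 1 divides 5, solutions exist.

Step 2: Find a particular solution using extended Euclidean algorithm.
We get p₀ = 5, q₀ = -5.
Check: 21*5 + 20*-5 = 5 = 5 ✓

Step 3: Write the general solution.
p = 5 + (20/1)t = 5 + 20t
q = -5 - (21/1)t = -5 - 21t
for any integer t.

p = 5 + 20t, q = -5 - 21t for integer t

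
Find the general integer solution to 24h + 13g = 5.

Step 1: Compute gcd(24, 13) = 1.
Since 1 divides 5, solutions exist.

Step 2: Find a particular solution using extended Euclidean algorithm.
We get h₀ = 30, g₀ = -55.
Check: 24*30 + 13*-55 = 5 = 5 ✓

Step 3: Write the general solution.
h = 30 + (13/1)t = 30 + 13t
g = -55 - (24/1)t = -55 - 24t
for any integer t.

h = 30 + 13t, g = -55 - 24t for integer t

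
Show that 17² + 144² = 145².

Compute a² + b² = 17² + 144² = 289 + 20736 = 21025
Compute c² = 145² = 21025
Since 21025 = 21025, confirmed.

Yes, it is a Pythagorean triple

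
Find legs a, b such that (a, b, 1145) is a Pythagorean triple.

We need a² + b² = 1145² = 1311025.
Trying: 423² + 1064² = 178929 + 1132096 = 1311025 ✓

(423, 1064, 1145)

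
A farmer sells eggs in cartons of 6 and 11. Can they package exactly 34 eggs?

We need non-negative a, b with 6a + 11b = 34.
gcd(6, 11) = 1 divides 34.
Try a = 2: 11b = 34 - 12 = 22, so b = 2.
One way: 2 cartons of 6 and 2 cartons of 11.

Yes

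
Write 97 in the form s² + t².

We need to find integers s, t > 0 such that s² + t² = 97.
Trying s = 4: t² = 97 - 4² = 97 - 16 = 81
t = 9
Check: 4² + 9² = 16 + 81 = 97 ✓

97 = 4² + 9²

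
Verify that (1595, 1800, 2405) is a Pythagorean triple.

Compute a² + b²:
1595² + 1800² = 2544025 + 3240000 = 5784025
Compute c²:
2405² = 5784025
Since 5784025 = 5784025, it is a Pythagorean triple.

Yes, it is a Pythagorean triple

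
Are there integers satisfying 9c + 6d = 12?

Step 1: Compute gcd(9, 6).
gcd(9, 6) = 3

Step 2: Check divisibility.
Does 3 divide 12? 12 = 3 x 4, so yes.

By the theorem on linear Diophantine equations, 9c + 6d = 12 has integer solutions if and only if gcd(9, 6) divides 12. Since 3 | 12, solutions exist.

Yes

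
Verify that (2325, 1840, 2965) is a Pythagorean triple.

Compute a² + b² = 2325² + 1840² = 5405625 + 3385600 = 8791225
Compute c² = 2965² = 8791225
Since 8791225 = 8791225, confirmed.

Yes, it is a Pythagorean triple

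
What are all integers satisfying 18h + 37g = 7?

Step 1: Compute gcd(18, 37) = 1.
Since 1 divides 7, solutions exist.

Step 2: Find a particular solution using extended Euclidean algorithm.
We get h₀ = -14, g₀ = 7.
Check: 18*-14 + 37*7 = 7 = 7 ✓

Step 3: Write the general solution.
h = -14 + (37/1)t = -14 + 37t
g = 7 - (18/1)t = 7 - 18t
for any integer t.

h = -14 + 37t, g = 7 - 18t for integer t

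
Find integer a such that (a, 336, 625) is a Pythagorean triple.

a² = c² - b² = 625² - 336² = 390625 - 112896 = 277729
a = sqrt(277729) = 527

527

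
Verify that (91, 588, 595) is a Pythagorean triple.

Compute a² + b² = 91² + 588² = 8281 + 345744 = 354025
Compute c² = 595² = 354025
Since 354025 = 354025, confirmed.

Yes, it is a Pythagorean triple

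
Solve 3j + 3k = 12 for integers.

Step 1: Check solvability.
gcd(3, 3) = 3
Since 3 divides 12, solutions exist.

Step 2: Apply extended Euclidean algorithm to find gcd.
We find integers such that 3*x0 + 3*y0 = 3

Step 3: Scale the particular solution.
Multiply by 12/3 = 4:
j = 0, k = 4

Step 4: Verify.
3*(0) + 3*(4) = 12 = 12 ✓

j = 0, k = 4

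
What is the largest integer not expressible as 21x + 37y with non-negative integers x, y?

For two coprime denominations a and b, the Frobenius number (largest value not representable as a non-negative combination) is ab - a - b.
Here gcd(21, 37) = 1, so they are coprime.
F(21, 37) = 21·37 - 21 - 37 = 777 - 58 = 719

719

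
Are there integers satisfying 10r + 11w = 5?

Step 1: Compute gcd(10, 11).
gcd(10, 11) = 1

Step 2: Check divisibility.
Does 1 divide 5? 5 = 1 x 5, so yes.

By the theorem on linear Diophantine equations, 10r + 11w = 5 has integer solutions if and only if gcd(10, 11) divides 5. Since 1 | 5, solutions exist.

Yes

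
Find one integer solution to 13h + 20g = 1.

Step 1: Check solvability.
gcd(13, 20) = 1
Since 1 divides 1, solutions exist.

Step 2: Apply extended Euclidean algorithm to find gcd.
We find integers such that 13*x0 + 20*y0 = 1

Step 3: Scale the particular solution.
Multiply by 1/1 = 1:
h = -3, g = 2

Step 4: Verify.
13*(-3) + 20*(2) = 1 = 1 ✓

h = -3, g = 2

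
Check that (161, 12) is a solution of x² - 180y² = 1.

Compute x² = 161² = 25921
Compute 180y² = 180·12² = 180·144 = 25920
x² - 180y² = 25921 - 25920 = 1
Since this equals 1, (161, 12) is a solution.

Yes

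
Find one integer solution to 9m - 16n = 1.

Step 1: Check solvability.
gcd(9, 16) = 1
Since 1 divides 1, solutions exist.

Step 2: Apply extended Euclidean algorithm to find gcd.
We find integers such that 9*x0 + 16*y0 = 1

Step 3: Scale the particular solution.
Multiply by 1/1 = 1:
m = -7, n = -4

Step 4: Verify.
9*(-7) - 16*(-4) = 1 = 1 ✓

m = -7, n = -4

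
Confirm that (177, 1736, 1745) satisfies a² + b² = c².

Compute a² + b² = 177² + 1736² = 31329 + 3013696 = 3045025
Compute c² = 1745² = 3045025
Since 3045025 = 3045025, confirmed.

Yes, it is a Pythagorean triple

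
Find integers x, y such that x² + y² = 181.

We need to find integers x, y > 0 such that x² + y² = 181.
Trying x = 9: y² = 181 - 9² = 181 - 81 = 100
y = 10
Check: 9² + 10² = 81 + 100 = 181 ✓

181 = 9² + 10²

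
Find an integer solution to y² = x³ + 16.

Try small integer x values and check whether x³ + 16 is a perfect square.
x = 0: x³ + 16 = 0³ + 16 = 0 + 16 = 16
Is 16 a perfect square? 4² = 16 ✓
So (x, y) = (0, 4) is a solution.

x = 0, y = 4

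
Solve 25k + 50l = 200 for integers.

Step 1: Check solvability.
gcd(25, 50) = 25
Since 25 divides 200, solutions exist.

Step 2: Apply extended Euclidean algorithm to find gcd.
We find integers such that 25*x0 + 50*y0 = 25

Step 3: Scale the particular solution.
Multiply by 200/25 = 8:
k = 8, l = 0

Step 4: Verify.
25*(8) + 50*(0) = 200 = 200 ✓

k = 8, l = 0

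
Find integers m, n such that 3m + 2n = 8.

Step 1: Check solvability.
gcd(3, 2) = 1
Since 1 divides 8, solutions exist.

Step 2: Apply extended Euclidean algorithm to find gcd.
We find integers such that 3*x0 + 2*y0 = 1

Step 3: Scale the particular solution.
Multiply by 8/1 = 8:
m = 8, n = -8

Step 4: Verify.
3*(8) + 2*(-8) = 8 = 8 ✓

m = 8, n = -8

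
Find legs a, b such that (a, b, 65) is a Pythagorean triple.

We need a² + b² = 65² = 4225.
Trying: 33² + 56² = 1089 + 3136 = 4225 ✓

(33, 56, 65)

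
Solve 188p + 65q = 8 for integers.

Step 1: Check solvability.
gcd(188, 65) = 1
Since 1 divides 8, solutions exist.

Step 2: Apply extended Euclidean algorithm to find gcd.
We find integers such that 188*x0 + 65*y0 = 1

Step 3: Scale the particular solution.
Multiply by 8/1 = 8:
p = -224, q = 648

Step 4: Verify.
188*(-224) + 65*(648) = 8 = 8 ✓

p = -224, q = 648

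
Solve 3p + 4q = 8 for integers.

Step 1: Check solvability.
gcd(3, 4) = 1
Since 1 divides 8, solutions exist.

Step 2: Apply extended Euclidean algorithm to find gcd.
We find integers such that 3*x0 + 4*y0 = 1

Step 3: Scale the particular solution.
Multiply by 8/1 = 8:
p = -8, q = 8

Step 4: Verify.
3*(-8) + 4*(8) = 8 = 8 ✓

p = -8, q = 8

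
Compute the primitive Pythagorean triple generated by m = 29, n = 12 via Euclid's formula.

a = m² - n² = 841 - 144 = 697
b = 2mn = 2·29·12 = 696
c = m² + n² = 841 + 144 = 985
Verify: 697² + 696² = 485809 + 484416 = 970225 = 985² ✓

(697, 696, 985)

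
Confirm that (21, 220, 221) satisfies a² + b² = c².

Compute a² + b² = 21² + 220² = 441 + 48400 = 48841
Compute c² = 221² = 48841
Since 48841 = 48841, confirmed.

Yes, it is a Pythagorean triple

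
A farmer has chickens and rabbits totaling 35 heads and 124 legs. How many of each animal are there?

Let c = chickens, r = rabbits.
Heads: c + r = 35
Legs: 2c + 4r = 124
From the first equation, c = 35 - r. Substitute:
2(35 - r) + 4r = 124
70 + 2r = 124
r = (124 - 70)/2 = 27
c = 35 - 27 = 8

Chickens: 8, Rabbits: 27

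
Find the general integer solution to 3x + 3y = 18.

Step 1: Compute gcd(3, 3) = 3.
Since 3 divides 18, solutions exist.

Step 2: Find a particular solution using extended Euclidean algorithm.
We get x₀ = 0, y₀ = 6.
Check: 3*0 + 3*6 = 18 = 18 ✓

Step 3: Write the general solution.
x = 0 + (3/3)t = 0 + 1t
y = 6 - (3/3)t = 6 - 1t
for any integer t.

x = 0 + 1t, y = 6 - 1t for integer t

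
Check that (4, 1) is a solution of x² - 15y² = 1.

Compute x² = 4² = 16
Compute 15y² = 15·1² = 15·1 = 15
x² - 15y² = 16 - 15 = 1
Since this equals 1, (4, 1) is a solution.

Yes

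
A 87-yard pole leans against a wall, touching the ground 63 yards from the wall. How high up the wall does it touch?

The ladder, wall, and ground form a right triangle with hypotenuse 87 and one leg 63.
By the Pythagorean theorem: h² = 87² - 63² = 7569 - 3969 = 3600
h = √3600 = 60 yards

60 yards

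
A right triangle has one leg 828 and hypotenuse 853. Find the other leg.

a² = c² - b² = 727609 - 685584 = 42025
a = 205

205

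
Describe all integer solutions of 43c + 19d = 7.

Step 1: Compute gcd(43, 19) = 1.
Since 1 divides 7, solutions exist.

Step 2: Find a particular solution using extended Euclidean algorithm.
We get c₀ = 28, d₀ = -63.
Check: 43*28 + 19*-63 = 7 = 7 ✓

Step 3: Write the general solution.
c = 28 + (19/1)t = 28 + 19t
d = -63 - (43/1)t = -63 - 43t
for any integer t.

c = 28 + 19t, d = -63 - 43t for integer t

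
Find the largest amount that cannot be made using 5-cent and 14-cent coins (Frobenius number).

For two coprime denominations a and b, the Frobenius number (largest value not representable as a non-negative combination) is ab - a - b.
Here gcd(5, 14) = 1, so they are coprime.
F(5, 14) = 5·14 - 5 - 14 = 70 - 19 = 51

51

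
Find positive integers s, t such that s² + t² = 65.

Search for s with 65 - s² a perfect square.
s = 1: 65 - 1² = 65 - 1 = 64 = 8² ✓
So s = 1, t = 8.

s = 1, t = 8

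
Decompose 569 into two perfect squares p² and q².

We need to find integers p, q > 0 such that p² + q² = 569.
Trying p = 13: q² = 569 - 13² = 569 - 169 = 400
q = 20
Check: 13² + 20² = 169 + 400 = 569 ✓

569 = 13² + 20²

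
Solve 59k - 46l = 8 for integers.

Step 1: Check solvability.
gcd(59, 46) = 1
Since 1 divides 8, solutions exist.

Step 2: Apply extended Euclidean algorithm to find gcd.
We find integers such that 59*x0 + 46*y0 = 1

Step 3: Scale the particular solution.
Multiply by 8/1 = 8:
k = -56, l = -72

Step 4: Verify.
59*(-56) - 46*(-72) = 8 = 8 ✓

k = -56, l = -72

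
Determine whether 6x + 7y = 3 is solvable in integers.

Step 1: Compute gcd(6, 7).
gcd(6, 7) = 1

Step 2: Check divisibility.
Does 1 divide 3? 3 = 1 x 3, so yes.

By the theorem on linear Diophantine equations, 6x + 7y = 3 has integer solutions if and only if gcd(6, 7) divides 3. Since 1 | 3, solutions exist.

Yes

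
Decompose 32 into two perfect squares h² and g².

We need to find integers h, g > 0 such that h² + g² = 32.
Trying h = 4: g² = 32 - 4² = 32 - 16 = 16
g = 4
Check: 4² + 4² = 16 + 16 = 32 ✓

32 = 4² + 4²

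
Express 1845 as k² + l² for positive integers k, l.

We need to find integers k, l > 0 such that k² + l² = 1845.
Trying k = 9: l² = 1845 - 9² = 1845 - 81 = 1764
l = 42
Check: 9² + 42² = 81 + 1764 = 1845 ✓

1845 = 9² + 42²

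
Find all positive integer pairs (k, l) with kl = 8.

The positive divisors of 8 are: 1, 2, 4, 8.
Each divisor d gives the pair (d, 8/d):
(1, 8), (2, 4), (4, 2), (8, 1)

(1, 8), (2, 4), (4, 2), (8, 1)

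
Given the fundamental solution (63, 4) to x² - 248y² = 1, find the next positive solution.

Solutions to x² - Dy² = 1 are generated by powers of (x₀ + y₀√D).
The next solution satisfies x₁ + y₁√248 = (x₀ + y₀√248)², giving:
x₁ = x₀² + 248y₀² = 63² + 248·4² = 3969 + 3968 = 7937
y₁ = 2x₀y₀ = 2·63·4 = 504

Verify: 7937² - 248·504² = 62995969 - 62995968 = 1 ✓

x = 7937, y = 504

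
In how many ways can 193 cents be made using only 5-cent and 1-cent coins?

We need non-negative integers (x, y) with 5x + 1y = 193.
For each x from 0 to 38, check if (193 - 5x) is a non-negative multiple of 1.
Solutions (x, y): (0,193), (1,188), (2,183), (3,178), ...
Count: 39

39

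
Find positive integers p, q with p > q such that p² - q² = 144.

Factor: p² - q² = (p+q)(p-q) = 144.
We need two factors of 144 with the same parity.
Use p+q = 72 and p-q = 2 (product 72·2 = 144).
Adding: 2p = 74, so p = 37.
Subtracting: 2q = 70, so q = 35.
Check: 37² - 35² = 1369 - 1225 = 144 ✓

p = 37, q = 35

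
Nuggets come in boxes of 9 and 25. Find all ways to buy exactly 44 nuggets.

We need non-negative integers (x, y) with 9x + 25y = 44.
For each x in 0..4, check if 44 - 9x is a non-negative multiple of 25.
No x yields an integer y ≥ 0.

No solution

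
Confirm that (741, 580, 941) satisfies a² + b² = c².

Compute a² + b² = 741² + 580² = 549081 + 336400 = 885481
Compute c² = 941² = 885481
Since 885481 = 885481, confirmed.

Yes, it is a Pythagorean triple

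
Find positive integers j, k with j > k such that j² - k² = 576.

Factor: j² - k² = (j+k)(j-k) = 576.
We need two factors of 576 with the same parity.
Use j+k = 288 and j-k = 2 (product 288·2 = 576).
Adding: 2j = 290, so j = 145.
Subtracting: 2k = 286, so k = 143.
Check: 145² - 143² = 21025 - 20449 = 576 ✓

j = 145, k = 143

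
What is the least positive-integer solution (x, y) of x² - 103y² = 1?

We seek the smallest positive integers (x, y) with x² - 103y² = 1, i.e., x² = 103y² + 1.
Try successive y values:
y = 1: x² = 103·1² + 1 = 104, not a perfect square
y = 2: x² = 103·2² + 1 = 413, not a perfect square
y = 3: x² = 103·3² + 1 = 928, not a perfect square
... continuing the search (or via continued fractions) ...
y = 22419: x² = 103·22419² + 1 = 51768990784, x = 227528 ✓

Verify: 227528² - 103·22419² = 51768990784 - 51768990783 = 1 ✓

x = 227528, y = 22419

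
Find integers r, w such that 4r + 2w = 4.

Step 1: Check solvability.
gcd(4, 2) = 2
Since 2 divides 4, solutions exist.

Step 2: Apply extended Euclidean algorithm to find gcd.
We find integers such that 4*x0 + 2*y0 = 2

Step 3: Scale the particular solution.
Multiply by 4/2 = 2:
r = 0, w = 2

Step 4: Verify.
4*(0) + 2*(2) = 4 = 4 ✓

r = 0, w = 2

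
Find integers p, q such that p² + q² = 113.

We need to find integers p, q > 0 such that p² + q² = 113.
Trying p = 7: q² = 113 - 7² = 113 - 49 = 64
q = 8
Check: 7² + 8² = 49 + 64 = 113 ✓

113 = 7² + 8²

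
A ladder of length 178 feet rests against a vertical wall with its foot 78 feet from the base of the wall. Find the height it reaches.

The ladder, wall, and ground form a right triangle with hypotenuse 178 and one leg 78.
By the Pythagorean theorem: h² = 178² - 78² = 31684 - 6084 = 25600
h = √25600 = 160 feet

160 feet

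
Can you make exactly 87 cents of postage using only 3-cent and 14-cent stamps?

We need non-negative x, y with 3x + 14y = 87.
gcd(3, 14) = 1 divides 87, so integer solutions exist.
Search for a non-negative one: x = 1 gives 14y = 87 - 3 = 84, so y = 6.
Check: 3·1 + 14·6 = 87 ✓

Yes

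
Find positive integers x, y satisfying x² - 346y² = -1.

We need x² = 346y² - 1. Try successive y:
y = 1: x² = 346·1² - 1 = 345, not a perfect square
y = 2: x² = 346·2² - 1 = 1383, not a perfect square
y = 3: x² = 346·3² - 1 = 3113, not a perfect square
...
y = 5: x² = 346·5² - 1 = 8649 = 93² ✓
Check: 93² - 346·5² = 8649 - 8650 = -1 ✓

x = 93, y = 5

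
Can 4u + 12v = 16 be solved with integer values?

Step 1: Compute gcd(4, 12).
gcd(4, 12) = 4

Step 2: Check divisibility.
Does 4 divide 16? 16 = 4 x 4, so yes.

By the theorem on linear Diophantine equations, 4u + 12v = 16 has integer solutions if and only if gcd(4, 12) divides 16. Since 4 | 16, solutions exist.

Yes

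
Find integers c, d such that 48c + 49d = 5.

Step 1: Check solvability.
gcd(48, 49) = 1
Since 1 divides 5, solutions exist.

Step 2: Apply extended Euclidean algorithm to find gcd.
We find integers such that 48*x0 + 49*y0 = 1

Step 3: Scale the particular solution.
Multiply by 5/1 = 5:
c = -5, d = 5

Step 4: Verify.
48*(-5) + 49*(5) = 5 = 5 ✓

c = -5, d = 5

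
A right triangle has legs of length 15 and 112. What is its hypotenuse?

c² = a² + b² = 15² + 112² = 225 + 12544 = 12769
c = 113

113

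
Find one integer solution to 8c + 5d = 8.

Step 1: Check solvability.
gcd(8, 5) = 1
Since 1 divides 8, solutions exist.

Step 2: Apply extended Euclidean algorithm to find gcd.
We find integers such that 8*x0 + 5*y0 = 1

Step 3: Scale the particular solution.
Multiply by 8/1 = 8:
c = 16, d = -24

Step 4: Verify.
8*(16) + 5*(-24) = 8 = 8 ✓

c = 16, d = -24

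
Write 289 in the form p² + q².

We need to find integers p, q > 0 such that p² + q² = 289.
Trying p = 8: q² = 289 - 8² = 289 - 64 = 225
q = 15
Check: 8² + 15² = 64 + 225 = 289 ✓

289 = 8² + 15²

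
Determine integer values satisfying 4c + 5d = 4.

Step 1: Check solvability.
gcd(4, 5) = 1
Since 1 divides 4, solutions exist.

Step 2: Apply extended Euclidean algorithm to find gcd.
We find integers such that 4*x0 + 5*y0 = 1

Step 3: Scale the particular solution.
Multiply by 4/1 = 4:
c = -4, d = 4

Step 4: Verify.
4*(-4) + 5*(4) = 4 = 4 ✓

c = -4, d = 4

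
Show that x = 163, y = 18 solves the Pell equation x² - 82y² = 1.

Compute x² = 163² = 26569
Compute 82y² = 82·18² = 82·324 = 26568
x² - 82y² = 26569 - 26568 = 1
Since this equals 1, (163, 18) is a solution.

Yes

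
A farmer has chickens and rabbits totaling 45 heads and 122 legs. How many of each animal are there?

Let c = chickens, r = rabbits.
Heads: c + r = 45
Legs: 2c + 4r = 122
From the first equation, c = 45 - r. Substitute:
2(45 - r) + 4r = 122
90 + 2r = 122
r = (122 - 90)/2 = 16
c = 45 - 16 = 29

Chickens: 29, Rabbits: 16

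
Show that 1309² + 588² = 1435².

Compute a² + b² = 1309² + 588² = 1713481 + 345744 = 2059225
Compute c² = 1435² = 2059225
Since 2059225 = 2059225, confirmed.

Yes, it is a Pythagorean triple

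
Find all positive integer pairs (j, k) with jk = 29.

The positive divisors of 29 are: 1, 29.
Each divisor d gives the pair (d, 29/d):
(1, 29), (29, 1)

(1, 29), (29, 1)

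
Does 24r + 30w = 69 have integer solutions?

Step 1: Compute gcd(24, 30).
gcd(24, 30) = 6

Step 2: Check divisibility.
Does 6 divide 69? 69 = 6 x 11 + 3, so no.

By the theorem on linear Diophantine equations, 24r + 30w = 69 has integer solutions if and only if gcd(24, 30) divides 69. Since 6 does not divide 69, no solutions exist.

No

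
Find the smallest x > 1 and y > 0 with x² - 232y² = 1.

We seek the smallest positive integers (x, y) with x² - 232y² = 1, i.e., x² = 232y² + 1.
Try successive y values:
y = 1: x² = 232·1² + 1 = 233, not a perfect square
y = 2: x² = 232·2² + 1 = 929, not a perfect square
y = 3: x² = 232·3² + 1 = 2089, not a perfect square
... continuing the search (or via continued fractions) ...
y = 1287: x² = 232·1287² + 1 = 384277609, x = 19603 ✓

Verify: 19603² - 232·1287² = 384277609 - 384277608 = 1 ✓

x = 19603, y = 1287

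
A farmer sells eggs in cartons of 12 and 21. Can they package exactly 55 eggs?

We need non-negative a, b with 12a + 21b = 55.
gcd(12, 21) = 3, and 3 does not divide 55.
No integer solutions exist.

No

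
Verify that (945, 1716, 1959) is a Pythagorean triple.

Compute a² + b²:
945² + 1716² = 893025 + 2944656 = 3837681
Compute c²:
1959² = 3837681
Since 3837681 = 3837681, it is a Pythagorean triple.

Yes, it is a Pythagorean triple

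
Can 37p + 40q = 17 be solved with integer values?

Step 1: Compute gcd(37, 40).
gcd(37, 40) = 1

Step 2: Check divisibility.
Does 1 divide 17? 17 = 1 x 17, so yes.

By the theorem on linear Diophantine equations, 37p + 40q = 17 has integer solutions if and only if gcd(37, 40) divides 17. Since 1 | 17, solutions exist.

Yes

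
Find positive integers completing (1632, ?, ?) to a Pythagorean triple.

We need the other leg and hypotenuse such that 1632² + x² = c².
Take x = 2024, c = 2600: 1632² + 2024² = 2663424 + 4096576 = 6760000 = 2600² ✓
Triple: (2024, 1632, 2600)

(2024, 1632, 2600)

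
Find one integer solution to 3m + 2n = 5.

Step 1: Check solvability.
gcd(3, 2) = 1
Since 1 divides 5, solutions exist.

Step 2: Apply extended Euclidean algorithm to find gcd.
We find integers such that 3*x0 + 2*y0 = 1

Step 3: Scale the particular solution.
Multiply by 5/1 = 5:
m = 5, n = -5

Step 4: Verify.
3*(5) + 2*(-5) = 5 = 5 ✓

m = 5, n = -5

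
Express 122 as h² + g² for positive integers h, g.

We need to find integers h, g > 0 such that h² + g² = 122.
Trying h = 1: g² = 122 - 1² = 122 - 1 = 121
g = 11
Check: 1² + 11² = 1 + 121 = 122 ✓

122 = 1² + 11²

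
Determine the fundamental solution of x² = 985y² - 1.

We need x² = 985y² - 1. Try successive y:
y = 1: x² = 985·1² - 1 = 984, not a perfect square
y = 2: x² = 985·2² - 1 = 3939, not a perfect square
y = 3: x² = 985·3² - 1 = 8864, not a perfect square
...
y = 13: x² = 985·13² - 1 = 166464 = 408² ✓
Check: 408² - 985·13² = 166464 - 166465 = -1 ✓

x = 408, y = 13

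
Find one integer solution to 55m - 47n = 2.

Step 1: Check solvability.
gcd(55, 47) = 1
Since 1 divides 2, solutions exist.

Step 2: Apply extended Euclidean algorithm to find gcd.
We find integers such that 55*x0 + 47*y0 = 1

Step 3: Scale the particular solution.
Multiply by 2/1 = 2:
m = 12, n = 14

Step 4: Verify.
55*(12) - 47*(14) = 2 = 2 ✓

m = 12, n = 14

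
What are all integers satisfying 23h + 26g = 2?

Step 1: Compute gcd(23, 26) = 1.
Since 1 divides 2, solutions exist.

Step 2: Find a particular solution using extended Euclidean algorithm.
We get h₀ = -18, g₀ = 16.
Check: 23*-18 + 26*16 = 2 = 2 ✓

Step 3: Write the general solution.
h = -18 + (26/1)t = -18 + 26t
g = 16 - (23/1)t = 16 - 23t
for any integer t.

h = -18 + 26t, g = 16 - 23t for integer t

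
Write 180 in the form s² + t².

We need to find integers s, t > 0 such that s² + t² = 180.
Trying s = 6: t² = 180 - 6² = 180 - 36 = 144
t = 12
Check: 6² + 12² = 36 + 144 = 180 ✓

180 = 6² + 12²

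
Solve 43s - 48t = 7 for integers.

Step 1: Check solvability.
gcd(43, 48) = 1
Since 1 divides 7, solutions exist.

Step 2: Apply extended Euclidean algorithm to find gcd.
We find integers such that 43*x0 + 48*y0 = 1

Step 3: Scale the particular solution.
Multiply by 7/1 = 7:
s = 133, t = 119

Step 4: Verify.
43*(133) - 48*(119) = 7 = 7 ✓

s = 133, t = 119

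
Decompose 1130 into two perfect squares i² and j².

We need to find integers i, j > 0 such that i² + j² = 1130.
Trying i = 13: j² = 1130 - 13² = 1130 - 169 = 961
j = 31
Check: 13² + 31² = 169 + 961 = 1130 ✓

1130 = 13² + 31²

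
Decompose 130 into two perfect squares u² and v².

We need to find integers u, v > 0 such that u² + v² = 130.
Trying u = 3: v² = 130 - 3² = 130 - 9 = 121
v = 11
Check: 3² + 11² = 9 + 121 = 130 ✓

130 = 3² + 11²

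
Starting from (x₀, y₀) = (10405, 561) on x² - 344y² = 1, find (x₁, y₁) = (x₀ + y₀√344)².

Solutions to x² - Dy² = 1 are generated by powers of (x₀ + y₀√D).
The next solution satisfies x₁ + y₁√344 = (x₀ + y₀√344)², giving:
x₁ = x₀² + 344y₀² = 10405² + 344·561² = 108264025 + 108264024 = 216528049
y₁ = 2x₀y₀ = 2·10405·561 = 11674410

Verify: 216528049² - 344·11674410² = 46884396003746401 - 46884396003746400 = 1 ✓

x = 216528049, y = 11674410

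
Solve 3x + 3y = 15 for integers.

Step 1: Check solvability.
gcd(3, 3) = 3
Since 3 divides 15, solutions exist.

Step 2: Apply extended Euclidean algorithm to find gcd.
We find integers such that 3*x0 + 3*y0 = 3

Step 3: Scale the particular solution.
Multiply by 15/3 = 5:
x = 0, y = 5

Step 4: Verify.
3*(0) + 3*(5) = 15 = 15 ✓

x = 0, y = 5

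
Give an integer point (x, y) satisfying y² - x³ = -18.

Try small integer x values and check whether x³ - 18 is a perfect square.
x = 3: x³ - 18 = 3³ - 18 = 27 - 18 = 9
Is 9 a perfect square? 3² = 9 ✓
So (x, y) = (3, 3) is a solution.

x = 3, y = 3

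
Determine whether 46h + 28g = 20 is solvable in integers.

Step 1: Compute gcd(46, 28).
gcd(46, 28) = 2

Step 2: Check divisibility.
Does 2 divide 20? 20 = 2 x 10, so yes.

By the theorem on linear Diophantine equations, 46h + 28g = 20 has integer solutions if and only if gcd(46, 28) divides 20. Since 2 | 20, solutions exist.

Yes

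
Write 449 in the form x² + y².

We need to find integers x, y > 0 such that x² + y² = 449.
Trying x = 7: y² = 449 - 7² = 449 - 49 = 400
y = 20
Check: 7² + 20² = 49 + 400 = 449 ✓

449 = 7² + 20²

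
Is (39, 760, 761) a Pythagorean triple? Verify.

Compute a² + b² = 39² + 760² = 1521 + 577600 = 579121
Compute c² = 761² = 579121
Since 579121 = 579121, confirmed.

Yes, it is a Pythagorean triple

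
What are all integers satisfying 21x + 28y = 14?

Step 1: Compute gcd(21, 28) = 7.
Since 7 divides 14, solutions exist.

Step 2: Find a particular solution using extended Euclidean algorithm.
We get x₀ = -2, y₀ = 2.
Check: 21*-2 + 28*2 = 14 = 14 ✓

Step 3: Write the general solution.
x = -2 + (28/7)t = -2 + 4t
y = 2 - (21/7)t = 2 - 3t
for any integer t.

x = -2 + 4t, y = 2 - 3t for integer t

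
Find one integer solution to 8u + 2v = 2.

Step 1: Check solvability.
gcd(8, 2) = 2
Since 2 divides 2, solutions exist.

Step 2: Apply extended Euclidean algorithm to find gcd.
We find integers such that 8*x0 + 2*y0 = 2

Step 3: Scale the particular solution.
Multiply by 2/2 = 1:
u = 0, v = 1

Step 4: Verify.
8*(0) + 2*(1) = 2 = 2 ✓

u = 0, v = 1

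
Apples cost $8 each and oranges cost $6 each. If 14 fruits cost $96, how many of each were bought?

Let a = apples, o = oranges.
a + o = 14
8a + 6o = 96
Substitute o = 14 - a:
8a + 6(14 - a) = 96
(8 - 6)a = 96 - 84
2a = 12
a = 6, o = 14 - 6 = 8

Apples: 6, Oranges: 8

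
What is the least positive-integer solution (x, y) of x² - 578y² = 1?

We seek the smallest positive integers (x, y) with x² - 578y² = 1, i.e., x² = 578y² + 1.
Try successive y values:
y = 1: x² = 578·1² + 1 = 579, not a perfect square
y = 2: x² = 578·2² + 1 = 2313, not a perfect square
y = 3: x² = 578·3² + 1 = 5203, not a perfect square
... continuing the search (or via continued fractions) ...
y = 24: x² = 578·24² + 1 = 332929, x = 577 ✓

Verify: 577² - 578·24² = 332929 - 332928 = 1 ✓

x = 577, y = 24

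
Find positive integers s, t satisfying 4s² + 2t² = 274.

Try small values of s and check whether (274 - 4s²)/2 is a perfect square.
s = 8: 4·8² = 256, so 2t² = 274 - 256 = 18, giving t² = 9, t = 3.
Check: 4·8² + 2·3² = 256 + 18 = 274 ✓

s = 8, t = 3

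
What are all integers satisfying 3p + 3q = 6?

Step 1: Compute gcd(3, 3) = 3.
Since 3 divides 6, solutions exist.

Step 2: Find a particular solution using extended Euclidean algorithm.
We get p₀ = 0, q₀ = 2.
Check: 3*0 + 3*2 = 6 = 6 ✓

Step 3: Write the general solution.
p = 0 + (3/3)t = 0 + 1t
q = 2 - (3/3)t = 2 - 1t
for any integer t.

p = 0 + 1t, q = 2 - 1t for integer t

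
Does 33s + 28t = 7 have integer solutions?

Step 1: Compute gcd(33, 28).
gcd(33, 28) = 1

Step 2: Check divisibility.
Does 1 divide 7? 7 = 1 x 7, so yes.

By the theorem on linear Diophantine equations, 33s + 28t = 7 has integer solutions if and only if gcd(33, 28) divides 7. Since 1 | 7, solutions exist.

Yes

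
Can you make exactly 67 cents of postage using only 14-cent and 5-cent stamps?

We need non-negative x, y with 14x + 5y = 67.
gcd(14, 5) = 1 divides 67, so integer solutions exist.
Search for a non-negative one: x = 3 gives 5y = 67 - 42 = 25, so y = 5.
Check: 14·3 + 5·5 = 67 ✓

Yes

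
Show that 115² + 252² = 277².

Compute a² + b² = 115² + 252² = 13225 + 63504 = 76729
Compute c² = 277² = 76729
Since 76729 = 76729, confirmed.

Yes, it is a Pythagorean triple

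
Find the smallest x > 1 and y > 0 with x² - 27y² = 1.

We seek the smallest positive integers (x, y) with x² - 27y² = 1, i.e., x² = 27y² + 1.
Try successive y values:
y = 1: x² = 27·1² + 1 = 28, not a perfect square
y = 2: x² = 27·2² + 1 = 109, not a perfect square
y = 3: x² = 27·3² + 1 = 244, not a perfect square
... continuing the search (or via continued fractions) ...
y = 5: x² = 27·5² + 1 = 676, x = 26 ✓

Verify: 26² - 27·5² = 676 - 675 = 1 ✓

x = 26, y = 5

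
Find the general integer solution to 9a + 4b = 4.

Step 1: Compute gcd(9, 4) = 1.
Since 1 divides 4, solutions exist.

Step 2: Find a particular solution using extended Euclidean algorithm.
We get a₀ = 4, b₀ = -8.
Check: 9*4 + 4*-8 = 4 = 4 ✓

Step 3: Write the general solution.
a = 4 + (4/1)t = 4 + 4t
b = -8 - (9/1)t = -8 - 9t
for any integer t.

a = 4 + 4t, b = -8 - 9t for integer t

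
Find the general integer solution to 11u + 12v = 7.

Step 1: Compute gcd(11, 12) = 1.
Since 1 divides 7, solutions exist.

Step 2: Find a particular solution using extended Euclidean algorithm.
We get u₀ = -7, v₀ = 7.
Check: 11*-7 + 12*7 = 7 = 7 ✓

Step 3: Write the general solution.
u = -7 + (12/1)t = -7 + 12t
v = 7 - (11/1)t = 7 - 11t
for any integer t.

u = -7 + 12t, v = 7 - 11t for integer t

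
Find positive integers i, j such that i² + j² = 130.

Search for i with 130 - i² a perfect square.
i = 3: 130 - 3² = 130 - 9 = 121 = 11² ✓
So i = 3, j = 11.

i = 3, j = 11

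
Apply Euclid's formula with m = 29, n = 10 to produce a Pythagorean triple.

a = m² - n² = 29² - 10² = 841 - 100 = 741
b = 2mn = 2·29·10 = 580
c = m² + n² = 841 + 100 = 941
Verify: 741² + 580² = 549081 + 336400 = 885481 = 941² ✓

(741, 580, 941)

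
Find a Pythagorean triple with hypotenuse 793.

We need a² + b² = 793² = 628849.
Trying: 775² + 168² = 600625 + 28224 = 628849 ✓

(775, 168, 793)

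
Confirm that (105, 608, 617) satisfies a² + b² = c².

Compute a² + b² = 105² + 608² = 11025 + 369664 = 380689
Compute c² = 617² = 380689
Since 380689 = 380689, confirmed.

Yes, it is a Pythagorean triple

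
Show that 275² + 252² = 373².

Compute a² + b² = 275² + 252² = 75625 + 63504 = 139129
Compute c² = 373² = 139129
Since 139129 = 139129, confirmed.

Yes, it is a Pythagorean triple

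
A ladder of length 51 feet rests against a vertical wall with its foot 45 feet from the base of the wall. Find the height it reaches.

The ladder, wall, and ground form a right triangle with hypotenuse 51 and one leg 45.
By the Pythagorean theorem: h² = 51² - 45² = 2601 - 2025 = 576
h = √576 = 24 feet

24 feet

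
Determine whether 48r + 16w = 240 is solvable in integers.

Step 1: Compute gcd(48, 16).
gcd(48, 16) = 16

Step 2: Check divisibility.
Does 16 divide 240? 240 = 16 x 15, so yes.

By the theorem on linear Diophantine equations, 48r + 16w = 240 has integer solutions if and only if gcd(48, 16) divides 240. Since 16 | 240, solutions exist.

Yes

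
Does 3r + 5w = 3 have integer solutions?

Step 1: Compute gcd(3, 5).
gcd(3, 5) = 1

Step 2: Check divisibility.
Does 1 divide 3? 3 = 1 x 3, so yes.

By the theorem on linear Diophantine equations, 3r + 5w = 3 has integer solutions if and only if gcd(3, 5) divides 3. Since 1 | 3, solutions exist.

Yes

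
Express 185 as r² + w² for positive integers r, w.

We need to find integers r, w > 0 such that r² + w² = 185.
Trying r = 4: w² = 185 - 4² = 185 - 16 = 169
w = 13
Check: 4² + 13² = 16 + 169 = 185 ✓

185 = 4² + 13²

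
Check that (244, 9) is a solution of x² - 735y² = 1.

Compute x² = 244² = 59536
Compute 735y² = 735·9² = 735·81 = 59535
x² - 735y² = 59536 - 59535 = 1
Since this equals 1, (244, 9) is a solution.

Yes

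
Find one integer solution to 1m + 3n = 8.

Step 1: Check solvability.
gcd(1, 3) = 1
Since 1 divides 8, solutions exist.

Step 2: Apply extended Euclidean algorithm to find gcd.
We find integers such that 1*x0 + 3*y0 = 1

Step 3: Scale the particular solution.
Multiply by 8/1 = 8:
m = 8, n = 0

Step 4: Verify.
1*(8) + 3*(0) = 8 = 8 ✓

m = 8, n = 0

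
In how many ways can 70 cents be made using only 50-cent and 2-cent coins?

We need non-negative integers (x, y) with 50x + 2y = 70.
For each x from 0 to 1, check if (70 - 50x) is a non-negative multiple of 2.
Solutions (x, y): (0,35), (1,10)
Count: 2

2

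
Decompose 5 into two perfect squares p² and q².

We need to find integers p, q > 0 such that p² + q² = 5.
Trying p = 1: q² = 5 - 1² = 5 - 1 = 4
q = 2
Check: 1² + 2² = 1 + 4 = 5 ✓

5 = 1² + 2²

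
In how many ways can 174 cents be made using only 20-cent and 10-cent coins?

We need non-negative integers (x, y) with 20x + 10y = 174.
For each x from 0 to 8, check if (174 - 20x) is a non-negative multiple of 10.
Solutions (x, y): none
Count: 0

0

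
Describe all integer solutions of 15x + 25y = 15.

Step 1: Compute gcd(15, 25) = 5.
Since 5 divides 15, solutions exist.

Step 2: Find a particular solution using extended Euclidean algorithm.
We get x₀ = 6, y₀ = -3.
Check: 15*6 + 25*-3 = 15 = 15 ✓

Step 3: Write the general solution.
x = 6 + (25/5)t = 6 + 5t
y = -3 - (15/5)t = -3 - 3t
for any integer t.

x = 6 + 5t, y = -3 - 3t for integer t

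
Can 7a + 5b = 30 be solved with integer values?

Step 1: Compute gcd(7, 5).
gcd(7, 5) = 1

Step 2: Check divisibility.
Does 1 divide 30? 30 = 1 x 30, so yes.

By the theorem on linear Diophantine equations, 7a + 5b = 30 has integer solutions if and only if gcd(7, 5) divides 30. Since 1 | 30, solutions exist.

Yes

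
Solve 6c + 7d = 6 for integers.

Step 1: Check solvability.
gcd(6, 7) = 1
Since 1 divides 6, solutions exist.

Step 2: Apply extended Euclidean algorithm to find gcd.
We find integers such that 6*x0 + 7*y0 = 1

Step 3: Scale the particular solution.
Multiply by 6/1 = 6:
c = -6, d = 6

Step 4: Verify.
6*(-6) + 7*(6) = 6 = 6 ✓

c = -6, d = 6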